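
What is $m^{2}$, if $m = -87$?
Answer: $7569$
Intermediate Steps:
$m^{2} = \left(-87\right)^{2} = 7569$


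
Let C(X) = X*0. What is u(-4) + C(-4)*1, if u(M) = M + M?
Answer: -8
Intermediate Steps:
C(X) = 0
u(M) = 2*M
u(-4) + C(-4)*1 = 2*(-4) + 0*1 = -8 + 0 = -8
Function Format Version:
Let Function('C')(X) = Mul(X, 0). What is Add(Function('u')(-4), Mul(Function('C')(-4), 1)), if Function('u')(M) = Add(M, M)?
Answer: -8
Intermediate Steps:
Function('C')(X) = 0
Function('u')(M) = Mul(2, M)
Add(Function('u')(-4), Mul(Function('C')(-4), 1)) = Add(Mul(2, -4), Mul(0, 1)) = Add(-8, 0) = -8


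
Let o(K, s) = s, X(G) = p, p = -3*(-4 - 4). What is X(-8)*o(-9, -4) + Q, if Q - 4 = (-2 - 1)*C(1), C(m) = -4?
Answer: -80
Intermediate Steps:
p = 24 (p = -3*(-8) = 24)
X(G) = 24
Q = 16 (Q = 4 + (-2 - 1)*(-4) = 4 - 3*(-4) = 4 + 12 = 16)
X(-8)*o(-9, -4) + Q = 24*(-4) + 16 = -96 + 16 = -80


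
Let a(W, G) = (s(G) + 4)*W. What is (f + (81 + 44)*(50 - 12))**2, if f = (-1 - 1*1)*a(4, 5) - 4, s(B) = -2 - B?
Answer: 22752900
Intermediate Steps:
a(W, G) = W*(2 - G) (a(W, G) = ((-2 - G) + 4)*W = (2 - G)*W = W*(2 - G))
f = 20 (f = (-1 - 1*1)*(4*(2 - 1*5)) - 4 = (-1 - 1)*(4*(2 - 5)) - 4 = -8*(-3) - 4 = -2*(-12) - 4 = 24 - 4 = 20)
(f + (81 + 44)*(50 - 12))**2 = (20 + (81 + 44)*(50 - 12))**2 = (20 + 125*38)**2 = (20 + 4750)**2 = 4770**2 = 22752900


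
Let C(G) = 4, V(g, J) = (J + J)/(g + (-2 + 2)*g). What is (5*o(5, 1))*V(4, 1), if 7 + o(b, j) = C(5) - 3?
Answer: -15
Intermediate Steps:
V(g, J) = 2*J/g (V(g, J) = (2*J)/(g + 0*g) = (2*J)/(g + 0) = (2*J)/g = 2*J/g)
o(b, j) = -6 (o(b, j) = -7 + (4 - 3) = -7 + 1 = -6)
(5*o(5, 1))*V(4, 1) = (5*(-6))*(2*1/4) = -60/4 = -30*½ = -15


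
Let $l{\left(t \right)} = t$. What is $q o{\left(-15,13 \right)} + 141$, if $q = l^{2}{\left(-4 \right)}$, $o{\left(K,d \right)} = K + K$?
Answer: $-339$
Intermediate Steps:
$o{\left(K,d \right)} = 2 K$
$q = 16$ ($q = \left(-4\right)^{2} = 16$)
$q o{\left(-15,13 \right)} + 141 = 16 \cdot 2 \left(-15\right) + 141 = 16 \left(-30\right) + 141 = -480 + 141 = -339$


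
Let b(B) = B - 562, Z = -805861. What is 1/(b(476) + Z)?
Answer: -1/805947 ≈ -1.2408e-6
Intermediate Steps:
b(B) = -562 + B
1/(b(476) + Z) = 1/((-562 + 476) - 805861) = 1/(-86 - 805861) = 1/(-805947) = -1/805947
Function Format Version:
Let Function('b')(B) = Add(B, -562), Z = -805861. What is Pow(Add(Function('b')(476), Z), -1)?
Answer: Rational(-1, 805947) ≈ -1.2408e-6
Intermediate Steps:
Function('b')(B) = Add(-562, B)
Pow(Add(Function('b')(476), Z), -1) = Pow(Add(Add(-562, 476), -805861), -1) = Pow(Add(-86, -805861), -1) = Pow(-805947, -1) = Rational(-1, 805947)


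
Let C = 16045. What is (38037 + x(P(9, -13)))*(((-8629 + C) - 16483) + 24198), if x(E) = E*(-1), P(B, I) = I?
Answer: 575734550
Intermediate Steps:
x(E) = -E
(38037 + x(P(9, -13)))*(((-8629 + C) - 16483) + 24198) = (38037 - 1*(-13))*(((-8629 + 16045) - 16483) + 24198) = (38037 + 13)*((7416 - 16483) + 24198) = 38050*(-9067 + 24198) = 38050*15131 = 575734550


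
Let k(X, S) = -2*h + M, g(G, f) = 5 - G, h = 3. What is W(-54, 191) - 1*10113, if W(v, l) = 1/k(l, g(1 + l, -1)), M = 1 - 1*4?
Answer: -91018/9 ≈ -10113.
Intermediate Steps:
M = -3 (M = 1 - 4 = -3)
k(X, S) = -9 (k(X, S) = -2*3 - 3 = -6 - 3 = -9)
W(v, l) = -1/9 (W(v, l) = 1/(-9) = -1/9)
W(-54, 191) - 1*10113 = -1/9 - 1*10113 = -1/9 - 10113 = -91018/9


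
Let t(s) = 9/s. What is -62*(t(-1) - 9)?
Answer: 1116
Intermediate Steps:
-62*(t(-1) - 9) = -62*(9/(-1) - 9) = -62*(9*(-1) - 9) = -62*(-9 - 9) = -62*(-18) = 1116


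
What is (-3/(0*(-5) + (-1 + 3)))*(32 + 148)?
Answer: -270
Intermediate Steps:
(-3/(0*(-5) + (-1 + 3)))*(32 + 148) = -3/(0 + 2)*180 = -3/2*180 = -270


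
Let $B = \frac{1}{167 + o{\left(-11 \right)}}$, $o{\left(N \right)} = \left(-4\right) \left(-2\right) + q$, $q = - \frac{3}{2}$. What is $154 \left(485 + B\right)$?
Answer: $\frac{25917738}{347} \approx 74691.0$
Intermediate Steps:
$q = - \frac{3}{2}$ ($q = \left(-3\right) \frac{1}{2} = - \frac{3}{2} \approx -1.5$)
$o{\left(N \right)} = \frac{13}{2}$ ($o{\left(N \right)} = \left(-4\right) \left(-2\right) - \frac{3}{2} = 8 - \frac{3}{2} = \frac{13}{2}$)
$B = \frac{2}{347}$ ($B = \frac{1}{167 + \frac{13}{2}} = \frac{1}{\frac{347}{2}} = \frac{2}{347} \approx 0.0057637$)
$154 \left(485 + B\right) = 154 \left(485 + \frac{2}{347}\right) = 154 \cdot \frac{168297}{347} = \frac{25917738}{347}$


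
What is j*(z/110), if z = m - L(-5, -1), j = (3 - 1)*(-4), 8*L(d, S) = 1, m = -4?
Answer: 3/10 ≈ 0.30000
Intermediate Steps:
L(d, S) = 1/8 (L(d, S) = (1/8)*1 = 1/8)
j = -8 (j = 2*(-4) = -8)
z = -33/8 (z = -4 - 1*1/8 = -4 - 1/8 = -33/8 ≈ -4.1250)
j*(z/110) = -(-33)/110 = -8*(-3/80) = 3/10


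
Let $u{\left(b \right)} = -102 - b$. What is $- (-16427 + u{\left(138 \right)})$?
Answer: $16667$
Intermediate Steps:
$- (-16427 + u{\left(138 \right)}) = - (-16427 - 240) = \left(-1\right) \left(-16667\right) = 16667$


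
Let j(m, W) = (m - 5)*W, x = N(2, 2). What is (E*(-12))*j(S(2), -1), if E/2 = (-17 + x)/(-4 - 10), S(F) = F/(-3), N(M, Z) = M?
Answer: -1020/7 ≈ -145.71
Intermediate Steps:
S(F) = -F/3 (S(F) = F*(-⅓) = -F/3)
x = 2
j(m, W) = W*(-5 + m) (j(m, W) = (-5 + m)*W = W*(-5 + m))
E = 15/7 (E = 2*((-17 + 2)/(-4 - 10)) = 2*(-15/(-14)) = 2*(-15*(-1/14)) = 2*(15/14) = 15/7 ≈ 2.1429)
(E*(-12))*j(S(2), -1) = ((15/7)*(-12))*(-(-5 - ⅓*2)) = -(-180)*(-5 - ⅔)/7 = -(-180)*(-17)/(7*3) = -180/7*17/3 = -1020/7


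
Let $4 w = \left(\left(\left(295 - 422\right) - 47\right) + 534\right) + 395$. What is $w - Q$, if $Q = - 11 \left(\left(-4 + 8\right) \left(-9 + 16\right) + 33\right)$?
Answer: $\frac{3439}{4} \approx 859.75$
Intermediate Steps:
$Q = -671$ ($Q = - 11 \left(4 \cdot 7 + 33\right) = - 11 \left(28 + 33\right) = \left(-11\right) 61 = -671$)
$w = \frac{755}{4}$ ($w = \frac{\left(\left(\left(295 - 422\right) - 47\right) + 534\right) + 395}{4} = \frac{\left(\left(-127 - 47\right) + 534\right) + 395}{4} = \frac{\left(-174 + 534\right) + 395}{4} = \frac{360 + 395}{4} = \frac{1}{4} \cdot 755 = \frac{755}{4} \approx 188.75$)
$w - Q = \frac{755}{4} - -671 = \frac{755}{4} + 671 = \frac{3439}{4}$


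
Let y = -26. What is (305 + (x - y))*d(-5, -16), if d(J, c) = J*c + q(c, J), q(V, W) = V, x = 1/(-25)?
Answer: 529536/25 ≈ 21181.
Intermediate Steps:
x = -1/25 ≈ -0.040000
d(J, c) = c + J*c (d(J, c) = J*c + c = c + J*c)
(305 + (x - y))*d(-5, -16) = (305 + (-1/25 - 1*(-26)))*(-16*(1 - 5)) = (305 + (-1/25 + 26))*(-16*(-4)) = (305 + 649/25)*64 = (8274/25)*64 = 529536/25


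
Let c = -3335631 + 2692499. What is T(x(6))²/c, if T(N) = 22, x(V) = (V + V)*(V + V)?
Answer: -121/160783 ≈ -0.00075257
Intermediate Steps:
x(V) = 4*V² (x(V) = (2*V)*(2*V) = 4*V²)
c = -643132
T(x(6))²/c = 22²/(-643132) = 484*(-1/643132) = -121/160783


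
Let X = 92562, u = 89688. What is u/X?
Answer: 14948/15427 ≈ 0.96895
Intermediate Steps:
u/X = 89688/92562 = 89688*(1/92562) = 14948/15427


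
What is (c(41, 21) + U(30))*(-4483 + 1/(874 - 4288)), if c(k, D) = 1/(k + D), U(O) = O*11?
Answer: -313154847943/211668 ≈ -1.4795e+6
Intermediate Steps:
U(O) = 11*O
c(k, D) = 1/(D + k)
(c(41, 21) + U(30))*(-4483 + 1/(874 - 4288)) = (1/(21 + 41) + 11*30)*(-4483 + 1/(874 - 4288)) = (1/62 + 330)*(-4483 + 1/(-3414)) = (1/62 + 330)*(-4483 - 1/3414) = (20461/62)*(-15304963/3414) = -313154847943/211668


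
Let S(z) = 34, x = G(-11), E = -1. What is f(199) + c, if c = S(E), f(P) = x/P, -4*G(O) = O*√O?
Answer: 34 + 11*I*√11/796 ≈ 34.0 + 0.045833*I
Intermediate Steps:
G(O) = -O^(3/2)/4 (G(O) = -O*√O/4 = -O^(3/2)/4)
x = 11*I*√11/4 (x = -(-11)*I*√11/4 = 11*I*√11/4 ≈ 9.1207*I)
f(P) = 11*I*√11/(4*P) (f(P) = (11*I*√11/4)/P = 11*I*√11/(4*P))
c = 34
f(199) + c = (11/4)*I*√11/199 + 34 = (11/4)*I*√11*(1/199) + 34 = 11*I*√11/796 + 34 = 34 + 11*I*√11/796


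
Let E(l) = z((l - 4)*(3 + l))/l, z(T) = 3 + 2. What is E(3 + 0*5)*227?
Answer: 1135/3 ≈ 378.33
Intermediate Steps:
z(T) = 5
E(l) = 5/l
E(3 + 0*5)*227 = (5/(3 + 0*5))*227 = (5/(3 + 0))*227 = (5/3)*227 = 1135/3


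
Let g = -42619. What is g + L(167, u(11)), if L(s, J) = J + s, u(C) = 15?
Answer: -42437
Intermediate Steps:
g + L(167, u(11)) = -42619 + (15 + 167) = -42619 + 182 = -42437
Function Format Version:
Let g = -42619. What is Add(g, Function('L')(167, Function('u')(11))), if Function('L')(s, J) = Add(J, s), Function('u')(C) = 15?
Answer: -42437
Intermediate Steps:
Add(g, Function('L')(167, Function('u')(11))) = Add(-42619, Add(15, 167)) = Add(-42619, 182) = -42437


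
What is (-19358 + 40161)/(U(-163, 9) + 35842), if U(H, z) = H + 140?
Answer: 20803/35819 ≈ 0.58078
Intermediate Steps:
U(H, z) = 140 + H
(-19358 + 40161)/(U(-163, 9) + 35842) = (-19358 + 40161)/((140 - 163) + 35842) = 20803/(-23 + 35842) = 20803/35819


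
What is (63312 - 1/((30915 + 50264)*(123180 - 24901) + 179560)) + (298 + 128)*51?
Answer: 678464670664037/7978370501 ≈ 85038.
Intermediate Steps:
(63312 - 1/((30915 + 50264)*(123180 - 24901) + 179560)) + (298 + 128)*51 = (63312 - 1/(81179*98279 + 179560)) + 426*51 = (63312 - 1/(7978190941 + 179560)) + 21726 = (63312 - 1/7978370501) + 21726 = 505126593159311/7978370501 + 21726 = 678464670664037/7978370501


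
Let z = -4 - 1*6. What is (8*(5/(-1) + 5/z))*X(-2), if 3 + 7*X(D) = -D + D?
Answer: 132/7 ≈ 18.857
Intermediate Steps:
z = -10 (z = -4 - 6 = -10)
X(D) = -3/7 (X(D) = -3/7 + (-D + D)/7 = -3/7 + (⅐)*0 = -3/7 + 0 = -3/7)
(8*(5/(-1) + 5/z))*X(-2) = (8*(5/(-1) + 5/(-10)))*(-3/7) = (8*(5*(-1) + 5*(-⅒)))*(-3/7) = (8*(-5 - ½))*(-3/7) = (8*(-11/2))*(-3/7) = -44*(-3/7) = 132/7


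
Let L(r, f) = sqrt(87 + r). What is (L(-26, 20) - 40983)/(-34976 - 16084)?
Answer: 13661/17020 - sqrt(61)/51060 ≈ 0.80249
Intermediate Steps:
(L(-26, 20) - 40983)/(-34976 - 16084) = (sqrt(87 - 26) - 40983)/(-34976 - 16084) = (sqrt(61) - 40983)/(-51060) = (-40983 + sqrt(61))*(-1/51060) = 13661/17020 - sqrt(61)/51060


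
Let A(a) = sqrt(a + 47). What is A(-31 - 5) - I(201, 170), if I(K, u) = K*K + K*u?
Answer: -74571 + sqrt(11) ≈ -74568.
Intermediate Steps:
I(K, u) = K**2 + K*u
A(a) = sqrt(47 + a)
A(-31 - 5) - I(201, 170) = sqrt(47 + (-31 - 5)) - 201*(201 + 170) = sqrt(47 - 36) - 201*371 = sqrt(11) - 1*74571 = sqrt(11) - 74571 = -74571 + sqrt(11)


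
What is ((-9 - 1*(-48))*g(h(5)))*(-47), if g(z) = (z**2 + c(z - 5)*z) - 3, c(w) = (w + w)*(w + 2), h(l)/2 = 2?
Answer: -9165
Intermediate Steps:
h(l) = 4 (h(l) = 2*2 = 4)
c(w) = 2*w*(2 + w) (c(w) = (2*w)*(2 + w) = 2*w*(2 + w))
g(z) = -3 + z**2 + 2*z*(-5 + z)*(-3 + z) (g(z) = (z**2 + (2*(z - 5)*(2 + (z - 5)))*z) - 3 = (z**2 + (2*(-5 + z)*(2 + (-5 + z)))*z) - 3 = (z**2 + (2*(-5 + z)*(-3 + z))*z) - 3 = (z**2 + 2*z*(-5 + z)*(-3 + z)) - 3 = -3 + z**2 + 2*z*(-5 + z)*(-3 + z))
((-9 - 1*(-48))*g(h(5)))*(-47) = ((-9 - 1*(-48))*(-3 + 4**2 + 2*4*(-5 + 4)*(-3 + 4)))*(-47) = ((-9 + 48)*(-3 + 16 + 2*4*(-1)*1))*(-47) = (39*(-3 + 16 - 8))*(-47) = (39*5)*(-47) = 195*(-47) = -9165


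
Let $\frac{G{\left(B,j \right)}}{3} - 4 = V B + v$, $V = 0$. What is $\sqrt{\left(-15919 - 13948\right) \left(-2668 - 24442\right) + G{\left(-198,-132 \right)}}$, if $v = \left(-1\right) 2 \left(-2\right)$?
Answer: $31 \sqrt{842554} \approx 28455.0$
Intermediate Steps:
$v = 4$ ($v = \left(-2\right) \left(-2\right) = 4$)
$G{\left(B,j \right)} = 24$ ($G{\left(B,j \right)} = 12 + 3 \left(0 B + 4\right) = 12 + 3 \left(0 + 4\right) = 12 + 3 \cdot 4 = 12 + 12 = 24$)
$\sqrt{\left(-15919 - 13948\right) \left(-2668 - 24442\right) + G{\left(-198,-132 \right)}} = \sqrt{\left(-15919 - 13948\right) \left(-2668 - 24442\right) + 24} = \sqrt{\left(-29867\right) \left(-27110\right) + 24} = \sqrt{809694370 + 24} = \sqrt{809694394} = 31 \sqrt{842554}$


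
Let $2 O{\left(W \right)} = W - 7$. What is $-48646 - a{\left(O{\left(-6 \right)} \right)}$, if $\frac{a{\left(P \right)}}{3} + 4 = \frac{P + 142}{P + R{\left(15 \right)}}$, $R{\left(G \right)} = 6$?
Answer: $-47821$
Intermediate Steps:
$O{\left(W \right)} = - \frac{7}{2} + \frac{W}{2}$ ($O{\left(W \right)} = \frac{W - 7}{2} = \frac{-7 + W}{2} = - \frac{7}{2} + \frac{W}{2}$)
$a{\left(P \right)} = -12 + \frac{3 \left(142 + P\right)}{6 + P}$ ($a{\left(P \right)} = -12 + 3 \frac{P + 142}{P + 6} = -12 + 3 \frac{142 + P}{6 + P} = -12 + \frac{3 \left(142 + P\right)}{6 + P}$)
$-48646 - a{\left(O{\left(-6 \right)} \right)} = -48646 - \frac{3 \left(118 - 3 \left(- \frac{7}{2} + \frac{1}{2} \left(-6\right)\right)\right)}{6 + \left(- \frac{7}{2} + \frac{1}{2} \left(-6\right)\right)} = -48646 - \frac{3 \left(118 - 3 \left(- \frac{7}{2} - 3\right)\right)}{6 - \frac{13}{2}} = -48646 - \frac{3 \left(118 - - \frac{39}{2}\right)}{6 - \frac{13}{2}} = -48646 - \frac{3 \left(118 + \frac{39}{2}\right)}{- \frac{1}{2}} = -48646 - 3 \left(-2\right) \frac{275}{2} = -48646 - -825 = -48646 + 825 = -47821$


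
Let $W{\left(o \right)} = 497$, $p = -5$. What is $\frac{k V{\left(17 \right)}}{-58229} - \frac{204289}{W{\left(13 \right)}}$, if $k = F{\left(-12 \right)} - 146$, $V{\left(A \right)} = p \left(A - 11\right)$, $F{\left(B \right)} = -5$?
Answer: $- \frac{11897795591}{28939813} \approx -411.12$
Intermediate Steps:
$V{\left(A \right)} = 55 - 5 A$ ($V{\left(A \right)} = - 5 \left(A - 11\right) = - 5 \left(-11 + A\right) = 55 - 5 A$)
$k = -151$ ($k = -5 - 146 = -151$)
$\frac{k V{\left(17 \right)}}{-58229} - \frac{204289}{W{\left(13 \right)}} = \frac{\left(-151\right) \left(55 - 85\right)}{-58229} - \frac{204289}{497} = - 151 \left(55 - 85\right) \left(- \frac{1}{58229}\right) - \frac{204289}{497} = \left(-151\right) \left(-30\right) \left(- \frac{1}{58229}\right) - \frac{204289}{497} = 4530 \left(- \frac{1}{58229}\right) - \frac{204289}{497} = - \frac{4530}{58229} - \frac{204289}{497} = - \frac{11897795591}{28939813}$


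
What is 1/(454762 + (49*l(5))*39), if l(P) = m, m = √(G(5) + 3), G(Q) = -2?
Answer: 1/456673 ≈ 2.1898e-6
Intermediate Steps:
m = 1 (m = √(-2 + 3) = √1 = 1)
l(P) = 1
1/(454762 + (49*l(5))*39) = 1/(454762 + (49*1)*39) = 1/(454762 + 49*39) = 1/(454762 + 1911) = 1/456673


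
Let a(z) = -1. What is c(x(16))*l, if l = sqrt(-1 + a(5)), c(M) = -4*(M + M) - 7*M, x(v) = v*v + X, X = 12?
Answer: -4020*I*sqrt(2) ≈ -5685.1*I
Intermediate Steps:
x(v) = 12 + v**2 (x(v) = v*v + 12 = v**2 + 12 = 12 + v**2)
c(M) = -15*M (c(M) = -8*M - 7*M = -15*M)
l = I*sqrt(2) (l = sqrt(-1 - 1) = sqrt(-2) = I*sqrt(2) ≈ 1.4142*I)
c(x(16))*l = (-15*(12 + 16**2))*(I*sqrt(2)) = (-15*(12 + 256))*(I*sqrt(2)) = (-15*268)*(I*sqrt(2)) = -4020*I*sqrt(2)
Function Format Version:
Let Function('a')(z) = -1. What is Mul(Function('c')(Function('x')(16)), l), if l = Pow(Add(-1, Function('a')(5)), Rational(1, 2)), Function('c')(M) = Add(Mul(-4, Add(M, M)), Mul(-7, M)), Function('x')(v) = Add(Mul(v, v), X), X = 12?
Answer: Mul(-4020, I, Pow(2, Rational(1, 2))) ≈ Mul(-5685.1, I)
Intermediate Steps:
Function('x')(v) = Add(12, Pow(v, 2)) (Function('x')(v) = Add(Mul(v, v), 12) = Add(Pow(v, 2), 12) = Add(12, Pow(v, 2)))
Function('c')(M) = Mul(-15, M) (Function('c')(M) = Add(Mul(-4, Mul(2, M)), Mul(-7, M)) = Add(Mul(-8, M), Mul(-7, M)) = Mul(-15, M))
l = Mul(I, Pow(2, Rational(1, 2))) (l = Pow(Add(-1, -1), Rational(1, 2)) = Pow(-2, Rational(1, 2)) = Mul(I, Pow(2, Rational(1, 2))) ≈ Mul(1.4142, I))
Mul(Function('c')(Function('x')(16)), l) = Mul(Mul(-15, Add(12, Pow(16, 2))), Mul(I, Pow(2, Rational(1, 2)))) = Mul(Mul(-15, Add(12, 256)), Mul(I, Pow(2, Rational(1, 2)))) = Mul(Mul(-15, 268), Mul(I, Pow(2, Rational(1, 2)))) = Mul(-4020, Mul(I, Pow(2, Rational(1, 2)))) = Mul(-4020, I, Pow(2, Rational(1, 2)))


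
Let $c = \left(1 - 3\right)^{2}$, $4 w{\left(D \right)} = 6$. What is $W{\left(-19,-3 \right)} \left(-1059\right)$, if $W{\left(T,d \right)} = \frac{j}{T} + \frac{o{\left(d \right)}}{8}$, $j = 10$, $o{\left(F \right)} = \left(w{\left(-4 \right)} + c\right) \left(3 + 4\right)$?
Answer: $- \frac{1379877}{304} \approx -4539.1$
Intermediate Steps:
$w{\left(D \right)} = \frac{3}{2}$ ($w{\left(D \right)} = \frac{1}{4} \cdot 6 = \frac{3}{2}$)
$c = 4$ ($c = \left(-2\right)^{2} = 4$)
$o{\left(F \right)} = \frac{77}{2}$ ($o{\left(F \right)} = \left(\frac{3}{2} + 4\right) \left(3 + 4\right) = \frac{11}{2} \cdot 7 = \frac{77}{2}$)
$W{\left(T,d \right)} = \frac{77}{16} + \frac{10}{T}$ ($W{\left(T,d \right)} = \frac{10}{T} + \frac{77}{2 \cdot 8} = \frac{10}{T} + \frac{77}{2} \cdot \frac{1}{8} = \frac{10}{T} + \frac{77}{16} = \frac{77}{16} + \frac{10}{T}$)
$W{\left(-19,-3 \right)} \left(-1059\right) = \left(\frac{77}{16} + \frac{10}{-19}\right) \left(-1059\right) = \left(\frac{77}{16} + 10 \left(- \frac{1}{19}\right)\right) \left(-1059\right) = \left(\frac{77}{16} - \frac{10}{19}\right) \left(-1059\right) = \frac{1303}{304} \left(-1059\right) = - \frac{1379877}{304}$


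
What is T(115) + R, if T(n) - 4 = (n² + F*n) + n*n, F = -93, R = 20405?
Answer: 36164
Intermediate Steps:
T(n) = 4 - 93*n + 2*n² (T(n) = 4 + ((n² - 93*n) + n*n) = 4 + ((n² - 93*n) + n²) = 4 + (-93*n + 2*n²) = 4 - 93*n + 2*n²)
T(115) + R = (4 - 93*115 + 2*115²) + 20405 = (4 - 10695 + 2*13225) + 20405 = (4 - 10695 + 26450) + 20405 = 15759 + 20405 = 36164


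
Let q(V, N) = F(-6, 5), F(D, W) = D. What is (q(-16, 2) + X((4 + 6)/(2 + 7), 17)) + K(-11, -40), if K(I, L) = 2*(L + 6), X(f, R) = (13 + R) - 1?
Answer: -45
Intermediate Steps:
X(f, R) = 12 + R
q(V, N) = -6
K(I, L) = 12 + 2*L (K(I, L) = 2*(6 + L) = 12 + 2*L)
(q(-16, 2) + X((4 + 6)/(2 + 7), 17)) + K(-11, -40) = (-6 + (12 + 17)) + (12 + 2*(-40)) = (-6 + 29) + (12 - 80) = 23 - 68 = -45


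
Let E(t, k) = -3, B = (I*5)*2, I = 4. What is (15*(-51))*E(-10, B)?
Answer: 2295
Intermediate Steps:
B = 40 (B = (4*5)*2 = 20*2 = 40)
(15*(-51))*E(-10, B) = (15*(-51))*(-3) = -765*(-3) = 2295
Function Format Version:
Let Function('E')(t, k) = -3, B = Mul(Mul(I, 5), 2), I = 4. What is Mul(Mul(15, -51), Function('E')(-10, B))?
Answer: 2295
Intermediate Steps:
B = 40 (B = Mul(Mul(4, 5), 2) = Mul(20, 2) = 40)
Mul(Mul(15, -51), Function('E')(-10, B)) = Mul(Mul(15, -51), -3) = Mul(-765, -3) = 2295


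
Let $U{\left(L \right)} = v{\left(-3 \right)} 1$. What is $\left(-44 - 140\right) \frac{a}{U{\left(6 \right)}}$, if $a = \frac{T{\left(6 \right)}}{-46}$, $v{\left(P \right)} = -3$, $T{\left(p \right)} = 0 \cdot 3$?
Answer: $0$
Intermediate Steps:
$T{\left(p \right)} = 0$
$a = 0$ ($a = \frac{0}{-46} = 0 \left(- \frac{1}{46}\right) = 0$)
$U{\left(L \right)} = -3$ ($U{\left(L \right)} = \left(-3\right) 1 = -3$)
$\left(-44 - 140\right) \frac{a}{U{\left(6 \right)}} = \left(-44 - 140\right) \frac{0}{-3} = - 184 \cdot 0 \left(- \frac{1}{3}\right) = \left(-184\right) 0 = 0$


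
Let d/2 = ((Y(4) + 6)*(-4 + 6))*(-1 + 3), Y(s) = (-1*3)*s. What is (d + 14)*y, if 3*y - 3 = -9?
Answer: 68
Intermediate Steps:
y = -2 (y = 1 + (⅓)*(-9) = 1 - 3 = -2)
Y(s) = -3*s
d = -48 (d = 2*(((-3*4 + 6)*(-4 + 6))*(-1 + 3)) = 2*(((-12 + 6)*2)*2) = 2*(-6*2*2) = 2*(-12*2) = 2*(-24) = -48)
(d + 14)*y = (-48 + 14)*(-2) = -34*(-2) = 68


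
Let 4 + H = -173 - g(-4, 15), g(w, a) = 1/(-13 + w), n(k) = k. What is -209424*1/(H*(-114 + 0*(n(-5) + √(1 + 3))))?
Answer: -74171/7144 ≈ -10.382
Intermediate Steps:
H = -3008/17 (H = -4 + (-173 - 1/(-13 - 4)) = -4 + (-173 - 1/(-17)) = -4 + (-173 - 1*(-1/17)) = -4 + (-173 + 1/17) = -4 - 2940/17 = -3008/17 ≈ -176.94)
-209424*1/(H*(-114 + 0*(n(-5) + √(1 + 3)))) = -209424*(-17/(3008*(-114 + 0*(-5 + √(1 + 3))))) = -209424*(-17/(3008*(-114 + 0*(-5 + √4)))) = -209424*(-17/(3008*(-114 + 0*(-5 + 2)))) = -209424*(-17/(3008*(-114 + 0*(-3)))) = -209424*(-17/(3008*(-114 + 0))) = -209424/((-3008/17*(-114))) = -209424/342912/17 = -209424*17/342912 = -74171/7144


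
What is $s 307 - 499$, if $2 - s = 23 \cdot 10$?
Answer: $-70495$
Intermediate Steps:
$s = -228$ ($s = 2 - 23 \cdot 10 = 2 - 230 = -228$)
$s 307 - 499 = \left(-228\right) 307 - 499 = -69996 - 499 = -70495$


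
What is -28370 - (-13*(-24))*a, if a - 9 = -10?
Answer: -28058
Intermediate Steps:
a = -1 (a = 9 - 10 = -1)
-28370 - (-13*(-24))*a = -28370 - (-13*(-24))*(-1) = -28370 - 312*(-1) = -28370 - 1*(-312) = -28370 + 312 = -28058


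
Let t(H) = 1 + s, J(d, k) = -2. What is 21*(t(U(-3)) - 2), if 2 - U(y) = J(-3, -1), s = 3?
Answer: 42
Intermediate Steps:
U(y) = 4 (U(y) = 2 - 1*(-2) = 2 + 2 = 4)
t(H) = 4 (t(H) = 1 + 3 = 4)
21*(t(U(-3)) - 2) = 21*(4 - 2) = 21*2 = 42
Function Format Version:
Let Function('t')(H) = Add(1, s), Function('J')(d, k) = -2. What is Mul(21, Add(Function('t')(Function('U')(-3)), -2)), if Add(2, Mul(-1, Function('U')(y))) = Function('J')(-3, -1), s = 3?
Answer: 42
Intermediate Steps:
Function('U')(y) = 4 (Function('U')(y) = Add(2, Mul(-1, -2)) = Add(2, 2) = 4)
Function('t')(H) = 4 (Function('t')(H) = Add(1, 3) = 4)
Mul(21, Add(Function('t')(Function('U')(-3)), -2)) = Mul(21, Add(4, -2)) = Mul(21, 2) = 42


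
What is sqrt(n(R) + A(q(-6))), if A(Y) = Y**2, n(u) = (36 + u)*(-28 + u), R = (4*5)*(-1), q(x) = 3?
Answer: I*sqrt(759) ≈ 27.55*I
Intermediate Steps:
R = -20 (R = 20*(-1) = -20)
n(u) = (-28 + u)*(36 + u)
sqrt(n(R) + A(q(-6))) = sqrt((-1008 + (-20)**2 + 8*(-20)) + 3**2) = sqrt((-1008 + 400 - 160) + 9) = sqrt(-768 + 9) = sqrt(-759) = I*sqrt(759)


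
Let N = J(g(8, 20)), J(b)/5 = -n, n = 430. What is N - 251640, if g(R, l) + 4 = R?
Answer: -253790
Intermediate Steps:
g(R, l) = -4 + R
J(b) = -2150 (J(b) = 5*(-1*430) = 5*(-430) = -2150)
N = -2150
N - 251640 = -2150 - 251640 = -253790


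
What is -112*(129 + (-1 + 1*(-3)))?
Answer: -14000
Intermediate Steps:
-112*(129 + (-1 + 1*(-3))) = -112*(129 + (-1 - 3)) = -112*(129 - 4) = -112*125 = -14000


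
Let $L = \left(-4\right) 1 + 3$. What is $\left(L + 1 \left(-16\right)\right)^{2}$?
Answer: $289$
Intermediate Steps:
$L = -1$ ($L = -4 + 3 = -1$)
$\left(L + 1 \left(-16\right)\right)^{2} = \left(-1 + 1 \left(-16\right)\right)^{2} = \left(-1 - 16\right)^{2} = \left(-17\right)^{2} = 289$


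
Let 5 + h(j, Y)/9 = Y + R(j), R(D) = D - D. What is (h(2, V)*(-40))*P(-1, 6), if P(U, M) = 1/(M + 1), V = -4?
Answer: 3240/7 ≈ 462.86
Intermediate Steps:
R(D) = 0
P(U, M) = 1/(1 + M)
h(j, Y) = -45 + 9*Y (h(j, Y) = -45 + 9*(Y + 0) = -45 + 9*Y)
(h(2, V)*(-40))*P(-1, 6) = ((-45 + 9*(-4))*(-40))/(1 + 6) = ((-45 - 36)*(-40))/7 = -81*(-40)*(1/7) = 3240*(1/7) = 3240/7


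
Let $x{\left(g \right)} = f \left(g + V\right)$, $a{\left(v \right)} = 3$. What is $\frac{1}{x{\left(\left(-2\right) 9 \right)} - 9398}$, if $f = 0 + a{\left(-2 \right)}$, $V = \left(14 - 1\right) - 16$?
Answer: $- \frac{1}{9461} \approx -0.0001057$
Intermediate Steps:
$V = -3$ ($V = 13 - 16 = -3$)
$f = 3$ ($f = 0 + 3 = 3$)
$x{\left(g \right)} = -9 + 3 g$ ($x{\left(g \right)} = 3 \left(g - 3\right) = 3 \left(-3 + g\right) = -9 + 3 g$)
$\frac{1}{x{\left(\left(-2\right) 9 \right)} - 9398} = \frac{1}{\left(-9 + 3 \left(\left(-2\right) 9\right)\right) - 9398} = \frac{1}{\left(-9 + 3 \left(-18\right)\right) - 9398} = \frac{1}{\left(-9 - 54\right) - 9398} = \frac{1}{-63 - 9398} = \frac{1}{-9461} = - \frac{1}{9461}$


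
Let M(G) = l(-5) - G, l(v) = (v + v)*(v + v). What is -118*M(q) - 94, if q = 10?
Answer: -10714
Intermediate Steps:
l(v) = 4*v² (l(v) = (2*v)*(2*v) = 4*v²)
M(G) = 100 - G (M(G) = 4*(-5)² - G = 4*25 - G = 100 - G)
-118*M(q) - 94 = -118*(100 - 1*10) - 94 = -118*(100 - 10) - 94 = -118*90 - 94 = -10620 - 94 = -10714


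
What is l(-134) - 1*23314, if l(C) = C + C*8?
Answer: -24520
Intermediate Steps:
l(C) = 9*C (l(C) = C + 8*C = 9*C)
l(-134) - 1*23314 = 9*(-134) - 1*23314 = -1206 - 23314 = -24520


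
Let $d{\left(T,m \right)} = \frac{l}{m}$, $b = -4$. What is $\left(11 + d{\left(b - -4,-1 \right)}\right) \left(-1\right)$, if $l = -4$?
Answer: $-15$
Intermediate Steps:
$d{\left(T,m \right)} = - \frac{4}{m}$
$\left(11 + d{\left(b - -4,-1 \right)}\right) \left(-1\right) = \left(11 - \frac{4}{-1}\right) \left(-1\right) = \left(11 - -4\right) \left(-1\right) = \left(11 + 4\right) \left(-1\right) = 15 \left(-1\right) = -15$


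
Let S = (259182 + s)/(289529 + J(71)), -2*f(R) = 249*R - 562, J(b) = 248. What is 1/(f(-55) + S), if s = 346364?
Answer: 579554/4132561781 ≈ 0.00014024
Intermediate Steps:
f(R) = 281 - 249*R/2 (f(R) = -(249*R - 562)/2 = -(-562 + 249*R)/2 = 281 - 249*R/2)
S = 605546/289777 (S = (259182 + 346364)/(289529 + 248) = 605546/289777 ≈ 2.0897)
1/(f(-55) + S) = 1/((281 - 249/2*(-55)) + 605546/289777) = 1/((281 + 13695/2) + 605546/289777) = 1/(14257/2 + 605546/289777) = 1/(4132561781/579554) = 579554/4132561781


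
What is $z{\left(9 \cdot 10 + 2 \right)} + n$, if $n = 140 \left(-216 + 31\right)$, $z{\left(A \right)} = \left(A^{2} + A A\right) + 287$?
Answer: $-8685$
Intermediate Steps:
$z{\left(A \right)} = 287 + 2 A^{2}$ ($z{\left(A \right)} = \left(A^{2} + A^{2}\right) + 287 = 2 A^{2} + 287 = 287 + 2 A^{2}$)
$n = -25900$ ($n = 140 \left(-185\right) = -25900$)
$z{\left(9 \cdot 10 + 2 \right)} + n = \left(287 + 2 \left(9 \cdot 10 + 2\right)^{2}\right) - 25900 = \left(287 + 2 \left(90 + 2\right)^{2}\right) - 25900 = \left(287 + 2 \cdot 92^{2}\right) - 25900 = \left(287 + 2 \cdot 8464\right) - 25900 = \left(287 + 16928\right) - 25900 = 17215 - 25900 = -8685$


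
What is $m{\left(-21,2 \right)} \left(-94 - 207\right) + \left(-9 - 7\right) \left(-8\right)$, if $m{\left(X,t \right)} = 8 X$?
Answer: $50696$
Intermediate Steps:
$m{\left(-21,2 \right)} \left(-94 - 207\right) + \left(-9 - 7\right) \left(-8\right) = 8 \left(-21\right) \left(-94 - 207\right) + \left(-9 - 7\right) \left(-8\right) = - 168 \left(-94 - 207\right) - -128 = \left(-168\right) \left(-301\right) + 128 = 50568 + 128 = 50696$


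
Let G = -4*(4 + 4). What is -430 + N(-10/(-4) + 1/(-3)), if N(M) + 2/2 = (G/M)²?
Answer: -35975/169 ≈ -212.87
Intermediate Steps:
G = -32 (G = -4*8 = -32)
N(M) = -1 + 1024/M² (N(M) = -1 + (-32/M)² = -1 + 1024/M²)
-430 + N(-10/(-4) + 1/(-3)) = -430 + (-1 + 1024/(-10/(-4) + 1/(-3))²) = -430 + (-1 + 1024/(-10*(-¼) + 1*(-⅓))²) = -430 + (-1 + 1024/(5/2 - ⅓)²) = -430 + (-1 + 1024/(13/6)²) = -430 + (-1 + 1024*(36/169)) = -430 + (-1 + 36864/169) = -430 + 36695/169 = -35975/169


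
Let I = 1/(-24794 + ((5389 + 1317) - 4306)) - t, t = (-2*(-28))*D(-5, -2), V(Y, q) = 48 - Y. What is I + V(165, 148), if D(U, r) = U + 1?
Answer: 2396157/22394 ≈ 107.00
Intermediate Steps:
D(U, r) = 1 + U
t = -224 (t = (-2*(-28))*(1 - 5) = 56*(-4) = -224)
I = 5016255/22394 (I = 1/(-24794 + ((5389 + 1317) - 4306)) - 1*(-224) = 1/(-24794 + (6706 - 4306)) + 224 = 1/(-24794 + 2400) + 224 = 1/(-22394) + 224 = -1/22394 + 224 = 5016255/22394 ≈ 224.00)
I + V(165, 148) = 5016255/22394 + (48 - 1*165) = 5016255/22394 + (48 - 165) = 5016255/22394 - 117 = 2396157/22394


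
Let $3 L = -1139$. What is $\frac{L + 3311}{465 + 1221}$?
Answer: $\frac{4397}{2529} \approx 1.7386$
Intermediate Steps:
$L = - \frac{1139}{3}$ ($L = \frac{1}{3} \left(-1139\right) = - \frac{1139}{3} \approx -379.67$)
$\frac{L + 3311}{465 + 1221} = \frac{- \frac{1139}{3} + 3311}{465 + 1221} = \frac{8794}{3 \cdot 1686} = \frac{8794}{3} \cdot \frac{1}{1686} = \frac{4397}{2529}$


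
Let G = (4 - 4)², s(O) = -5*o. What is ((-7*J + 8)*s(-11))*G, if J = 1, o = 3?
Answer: 0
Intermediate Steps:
s(O) = -15 (s(O) = -5*3 = -15)
G = 0 (G = 0² = 0)
((-7*J + 8)*s(-11))*G = ((-7*1 + 8)*(-15))*0 = ((-7 + 8)*(-15))*0 = (1*(-15))*0 = -15*0 = 0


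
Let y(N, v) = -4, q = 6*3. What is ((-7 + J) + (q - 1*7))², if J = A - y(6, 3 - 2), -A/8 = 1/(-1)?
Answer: 256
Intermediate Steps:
q = 18
A = 8 (A = -8/(-1) = -8*(-1) = 8)
J = 12 (J = 8 - 1*(-4) = 8 + 4 = 12)
((-7 + J) + (q - 1*7))² = ((-7 + 12) + (18 - 1*7))² = (5 + (18 - 7))² = (5 + 11)² = 16² = 256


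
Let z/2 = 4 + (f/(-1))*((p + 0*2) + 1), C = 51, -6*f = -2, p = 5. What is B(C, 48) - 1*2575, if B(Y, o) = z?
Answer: -2571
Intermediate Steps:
f = 1/3 (f = -1/6*(-2) = 1/3 ≈ 0.33333)
z = 4 (z = 2*(4 + ((1/3)/(-1))*((5 + 0*2) + 1)) = 2*(4 + ((1/3)*(-1))*((5 + 0) + 1)) = 2*(4 - (5 + 1)/3) = 2*(4 - 1/3*6) = 2*(4 - 2) = 2*2 = 4)
B(Y, o) = 4
B(C, 48) - 1*2575 = 4 - 1*2575 = 4 - 2575 = -2571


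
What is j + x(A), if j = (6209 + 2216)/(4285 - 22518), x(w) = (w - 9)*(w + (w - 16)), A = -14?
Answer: 18443371/18233 ≈ 1011.5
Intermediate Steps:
x(w) = (-16 + 2*w)*(-9 + w) (x(w) = (-9 + w)*(w + (-16 + w)) = (-9 + w)*(-16 + 2*w) = (-16 + 2*w)*(-9 + w))
j = -8425/18233 (j = 8425/(-18233) = 8425*(-1/18233) = -8425/18233 ≈ -0.46207)
j + x(A) = -8425/18233 + (144 - 34*(-14) + 2*(-14)²) = -8425/18233 + (144 + 476 + 2*196) = -8425/18233 + (144 + 476 + 392) = -8425/18233 + 1012 = 18443371/18233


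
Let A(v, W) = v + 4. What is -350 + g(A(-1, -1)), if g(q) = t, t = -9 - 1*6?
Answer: -365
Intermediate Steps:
t = -15 (t = -9 - 6 = -15)
A(v, W) = 4 + v
g(q) = -15
-350 + g(A(-1, -1)) = -350 - 15 = -365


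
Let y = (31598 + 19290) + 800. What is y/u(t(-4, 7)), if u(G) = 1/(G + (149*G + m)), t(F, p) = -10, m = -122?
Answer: -83837936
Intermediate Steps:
y = 51688 (y = 50888 + 800 = 51688)
u(G) = 1/(-122 + 150*G) (u(G) = 1/(G + (149*G - 122)) = 1/(G + (-122 + 149*G)) = 1/(-122 + 150*G))
y/u(t(-4, 7)) = 51688/((1/(2*(-61 + 75*(-10))))) = 51688/((1/(2*(-61 - 750)))) = 51688/(((½)/(-811))) = 51688/(((½)*(-1/811))) = 51688/(-1/1622) = 51688*(-1622) = -83837936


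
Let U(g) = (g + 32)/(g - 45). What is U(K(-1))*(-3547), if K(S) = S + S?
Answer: 106410/47 ≈ 2264.0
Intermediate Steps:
K(S) = 2*S
U(g) = (32 + g)/(-45 + g)
U(K(-1))*(-3547) = ((32 + 2*(-1))/(-45 + 2*(-1)))*(-3547) = ((32 - 2)/(-45 - 2))*(-3547) = (30/(-47))*(-3547) = -1/47*30*(-3547) = -30/47*(-3547) = 106410/47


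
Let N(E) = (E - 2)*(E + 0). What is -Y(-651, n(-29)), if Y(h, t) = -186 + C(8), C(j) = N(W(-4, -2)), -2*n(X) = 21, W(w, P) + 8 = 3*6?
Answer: 106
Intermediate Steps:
W(w, P) = 10 (W(w, P) = -8 + 3*6 = -8 + 18 = 10)
n(X) = -21/2 (n(X) = -½*21 = -21/2)
N(E) = E*(-2 + E) (N(E) = (-2 + E)*E = E*(-2 + E))
C(j) = 80 (C(j) = 10*(-2 + 10) = 10*8 = 80)
Y(h, t) = -106 (Y(h, t) = -186 + 80 = -106)
-Y(-651, n(-29)) = -1*(-106) = 106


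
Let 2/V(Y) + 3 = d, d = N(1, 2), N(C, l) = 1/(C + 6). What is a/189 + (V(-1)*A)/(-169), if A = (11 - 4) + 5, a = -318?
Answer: -86924/53235 ≈ -1.6328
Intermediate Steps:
A = 12 (A = 7 + 5 = 12)
N(C, l) = 1/(6 + C)
d = ⅐ (d = 1/(6 + 1) = 1/7 = ⅐ ≈ 0.14286)
V(Y) = -7/10 (V(Y) = 2/(-3 + ⅐) = 2/(-20/7) = 2*(-7/20) = -7/10)
a/189 + (V(-1)*A)/(-169) = -318/189 - 7/10*12/(-169) = -318*1/189 - 42/5*(-1/169) = -106/63 + 42/845 = -86924/53235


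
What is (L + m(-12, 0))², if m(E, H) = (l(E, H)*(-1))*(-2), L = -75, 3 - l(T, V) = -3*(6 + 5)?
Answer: 9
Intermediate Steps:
l(T, V) = 36 (l(T, V) = 3 - (-3)*(6 + 5) = 3 - (-3)*11 = 3 - 1*(-33) = 3 + 33 = 36)
m(E, H) = 72 (m(E, H) = (36*(-1))*(-2) = -36*(-2) = 72)
(L + m(-12, 0))² = (-75 + 72)² = (-3)² = 9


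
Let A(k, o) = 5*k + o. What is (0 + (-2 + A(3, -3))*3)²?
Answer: 900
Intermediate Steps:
A(k, o) = o + 5*k
(0 + (-2 + A(3, -3))*3)² = (0 + (-2 + (-3 + 5*3))*3)² = (0 + (-2 + (-3 + 15))*3)² = (0 + (-2 + 12)*3)² = (0 + 10*3)² = (0 + 30)² = 30² = 900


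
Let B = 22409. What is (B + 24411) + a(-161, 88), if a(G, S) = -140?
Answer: 46680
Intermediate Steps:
(B + 24411) + a(-161, 88) = (22409 + 24411) - 140 = 46820 - 140 = 46680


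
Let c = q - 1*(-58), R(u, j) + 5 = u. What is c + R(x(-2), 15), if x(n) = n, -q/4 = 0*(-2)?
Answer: 51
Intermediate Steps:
q = 0 (q = -0*(-2) = -4*0 = 0)
R(u, j) = -5 + u
c = 58 (c = 0 - 1*(-58) = 0 + 58 = 58)
c + R(x(-2), 15) = 58 + (-5 - 2) = 58 - 7 = 51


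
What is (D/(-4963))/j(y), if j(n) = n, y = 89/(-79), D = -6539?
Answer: -516581/441707 ≈ -1.1695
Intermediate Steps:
y = -89/79 (y = 89*(-1/79) = -89/79 ≈ -1.1266)
(D/(-4963))/j(y) = (-6539/(-4963))/(-89/79) = -6539*(-1/4963)*(-79/89) = (6539/4963)*(-79/89) = -516581/441707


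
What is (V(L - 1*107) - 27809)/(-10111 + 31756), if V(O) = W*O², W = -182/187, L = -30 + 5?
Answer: -761041/367965 ≈ -2.0682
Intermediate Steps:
L = -25
W = -182/187 (W = -182*1/187 = -182/187 ≈ -0.97326)
V(O) = -182*O²/187
(V(L - 1*107) - 27809)/(-10111 + 31756) = (-182*(-25 - 1*107)²/187 - 27809)/(-10111 + 31756) = (-182*(-25 - 107)²/187 - 27809)/21645 = (-182/187*(-132)² - 27809)*(1/21645) = (-182/187*17424 - 27809)*(1/21645) = (-288288/17 - 27809)*(1/21645) = -761041/17*1/21645 = -761041/367965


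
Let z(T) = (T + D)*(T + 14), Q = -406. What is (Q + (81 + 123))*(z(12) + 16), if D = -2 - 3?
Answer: -39996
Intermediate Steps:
D = -5
z(T) = (-5 + T)*(14 + T) (z(T) = (T - 5)*(T + 14) = (-5 + T)*(14 + T))
(Q + (81 + 123))*(z(12) + 16) = (-406 + (81 + 123))*((-70 + 12² + 9*12) + 16) = (-406 + 204)*((-70 + 144 + 108) + 16) = -202*(182 + 16) = -202*198 = -39996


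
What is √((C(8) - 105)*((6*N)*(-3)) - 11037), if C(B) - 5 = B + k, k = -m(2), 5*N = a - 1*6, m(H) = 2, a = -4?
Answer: I*√14421 ≈ 120.09*I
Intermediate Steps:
N = -2 (N = (-4 - 1*6)/5 = (-4 - 6)/5 = (⅕)*(-10) = -2)
k = -2 (k = -1*2 = -2)
C(B) = 3 + B (C(B) = 5 + (B - 2) = 5 + (-2 + B) = 3 + B)
√((C(8) - 105)*((6*N)*(-3)) - 11037) = √(((3 + 8) - 105)*((6*(-2))*(-3)) - 11037) = √((11 - 105)*(-12*(-3)) - 11037) = √(-94*36 - 11037) = √(-3384 - 11037) = √(-14421) = I*√14421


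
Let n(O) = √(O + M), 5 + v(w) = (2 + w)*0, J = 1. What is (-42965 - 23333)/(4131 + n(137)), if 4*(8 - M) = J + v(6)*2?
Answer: -1095508152/68260055 + 132596*√589/68260055 ≈ -16.002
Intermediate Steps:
v(w) = -5 (v(w) = -5 + (2 + w)*0 = -5 + 0 = -5)
M = 41/4 (M = 8 - (1 - 5*2)/4 = 8 - (1 - 10)/4 = 8 - ¼*(-9) = 8 + 9/4 = 41/4 ≈ 10.250)
n(O) = √(41/4 + O) (n(O) = √(O + 41/4) = √(41/4 + O))
(-42965 - 23333)/(4131 + n(137)) = (-42965 - 23333)/(4131 + √(41 + 4*137)/2) = -66298/(4131 + √(41 + 548)/2) = -66298/(4131 + √589/2)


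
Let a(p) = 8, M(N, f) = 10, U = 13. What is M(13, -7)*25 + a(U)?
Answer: 258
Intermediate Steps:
M(13, -7)*25 + a(U) = 10*25 + 8 = 250 + 8 = 258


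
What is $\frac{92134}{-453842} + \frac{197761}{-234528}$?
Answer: $- \frac{55680125257}{53219328288} \approx -1.0462$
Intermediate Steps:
$\frac{92134}{-453842} + \frac{197761}{-234528} = 92134 \left(- \frac{1}{453842}\right) + 197761 \left(- \frac{1}{234528}\right) = - \frac{46067}{226921} - \frac{197761}{234528} = - \frac{55680125257}{53219328288}$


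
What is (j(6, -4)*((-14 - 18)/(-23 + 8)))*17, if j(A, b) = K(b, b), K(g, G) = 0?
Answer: 0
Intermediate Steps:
j(A, b) = 0
(j(6, -4)*((-14 - 18)/(-23 + 8)))*17 = (0*((-14 - 18)/(-23 + 8)))*17 = (0*(-32/(-15)))*17 = (0*(-32*(-1/15)))*17 = (0*(32/15))*17 = 0*17 = 0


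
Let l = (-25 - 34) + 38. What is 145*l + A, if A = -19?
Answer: -3064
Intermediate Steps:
l = -21 (l = -59 + 38 = -21)
145*l + A = 145*(-21) - 19 = -3045 - 19 = -3064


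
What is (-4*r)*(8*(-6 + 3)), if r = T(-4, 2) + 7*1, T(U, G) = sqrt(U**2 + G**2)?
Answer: 672 + 192*sqrt(5) ≈ 1101.3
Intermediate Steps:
T(U, G) = sqrt(G**2 + U**2)
r = 7 + 2*sqrt(5) (r = sqrt(2**2 + (-4)**2) + 7*1 = sqrt(4 + 16) + 7 = sqrt(20) + 7 = 2*sqrt(5) + 7 = 7 + 2*sqrt(5) ≈ 11.472)
(-4*r)*(8*(-6 + 3)) = (-4*(7 + 2*sqrt(5)))*(8*(-6 + 3)) = (-28 - 8*sqrt(5))*(8*(-3)) = (-28 - 8*sqrt(5))*(-24) = 672 + 192*sqrt(5)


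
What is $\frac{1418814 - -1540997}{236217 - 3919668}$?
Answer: $- \frac{2959811}{3683451} \approx -0.80354$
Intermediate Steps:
$\frac{1418814 - -1540997}{236217 - 3919668} = \frac{1418814 + \left(-365565 + 1906562\right)}{-3683451} = \left(1418814 + 1540997\right) \left(- \frac{1}{3683451}\right) = 2959811 \left(- \frac{1}{3683451}\right) = - \frac{2959811}{3683451}$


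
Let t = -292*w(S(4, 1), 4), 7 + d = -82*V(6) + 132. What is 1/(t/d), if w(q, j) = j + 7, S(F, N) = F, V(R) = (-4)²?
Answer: 1187/3212 ≈ 0.36955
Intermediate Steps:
V(R) = 16
w(q, j) = 7 + j
d = -1187 (d = -7 + (-82*16 + 132) = -7 + (-1312 + 132) = -7 - 1180 = -1187)
t = -3212 (t = -292*(7 + 4) = -292*11 = -3212)
1/(t/d) = 1/(-3212/(-1187)) = 1/(-3212*(-1/1187)) = 1/(3212/1187) = 1187/3212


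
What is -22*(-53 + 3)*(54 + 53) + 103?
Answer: 117803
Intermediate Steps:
-22*(-53 + 3)*(54 + 53) + 103 = -(-1100)*107 + 103 = -22*(-5350) + 103 = 117700 + 103 = 117803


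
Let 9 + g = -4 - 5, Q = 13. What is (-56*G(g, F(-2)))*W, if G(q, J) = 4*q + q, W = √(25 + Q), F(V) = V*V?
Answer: 5040*√38 ≈ 31069.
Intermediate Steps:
F(V) = V²
g = -18 (g = -9 + (-4 - 5) = -9 - 9 = -18)
W = √38 (W = √(25 + 13) = √38 ≈ 6.1644)
G(q, J) = 5*q
(-56*G(g, F(-2)))*W = (-280*(-18))*√38 = (-56*(-90))*√38 = 5040*√38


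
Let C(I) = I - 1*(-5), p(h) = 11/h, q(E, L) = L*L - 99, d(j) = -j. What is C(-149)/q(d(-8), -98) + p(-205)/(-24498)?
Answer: -144615281/9546993090 ≈ -0.015148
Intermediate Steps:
q(E, L) = -99 + L² (q(E, L) = L² - 99 = -99 + L²)
C(I) = 5 + I (C(I) = I + 5 = 5 + I)
C(-149)/q(d(-8), -98) + p(-205)/(-24498) = (5 - 149)/(-99 + (-98)²) + (11/(-205))/(-24498) = -144/(-99 + 9604) + (11*(-1/205))*(-1/24498) = -144/9505 - 11/205*(-1/24498) = -144*1/9505 + 11/5022090 = -144/9505 + 11/5022090 = -144615281/9546993090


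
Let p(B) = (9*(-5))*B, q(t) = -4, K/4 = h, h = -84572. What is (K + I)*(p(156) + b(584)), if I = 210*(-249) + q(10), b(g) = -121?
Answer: 2789146062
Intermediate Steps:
K = -338288 (K = 4*(-84572) = -338288)
p(B) = -45*B
I = -52294 (I = 210*(-249) - 4 = -52290 - 4 = -52294)
(K + I)*(p(156) + b(584)) = (-338288 - 52294)*(-45*156 - 121) = -390582*(-7020 - 121) = -390582*(-7141) = 2789146062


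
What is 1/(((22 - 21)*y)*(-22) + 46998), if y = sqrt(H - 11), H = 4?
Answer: 3357/157772528 + 11*I*sqrt(7)/1104407696 ≈ 2.1277e-5 + 2.6352e-8*I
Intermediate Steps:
y = I*sqrt(7) (y = sqrt(4 - 11) = sqrt(-7) = I*sqrt(7) ≈ 2.6458*I)
1/(((22 - 21)*y)*(-22) + 46998) = 1/(((22 - 21)*(I*sqrt(7)))*(-22) + 46998) = 1/((1*(I*sqrt(7)))*(-22) + 46998) = 1/((I*sqrt(7))*(-22) + 46998) = 1/(-22*I*sqrt(7) + 46998) = 1/(46998 - 22*I*sqrt(7))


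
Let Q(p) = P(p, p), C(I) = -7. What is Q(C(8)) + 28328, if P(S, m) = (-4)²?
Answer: 28344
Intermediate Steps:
P(S, m) = 16
Q(p) = 16
Q(C(8)) + 28328 = 16 + 28328 = 28344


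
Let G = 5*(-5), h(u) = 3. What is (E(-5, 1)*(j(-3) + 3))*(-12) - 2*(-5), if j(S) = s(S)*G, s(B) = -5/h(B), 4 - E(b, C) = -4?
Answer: -4278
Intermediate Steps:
E(b, C) = 8 (E(b, C) = 4 - 1*(-4) = 4 + 4 = 8)
s(B) = -5/3
G = -25
j(S) = 125/3 (j(S) = -5/3*(-25) = 125/3)
(E(-5, 1)*(j(-3) + 3))*(-12) - 2*(-5) = (8*(125/3 + 3))*(-12) - 2*(-5) = (8*(134/3))*(-12) + 10 = (1072/3)*(-12) + 10 = -4288 + 10 = -4278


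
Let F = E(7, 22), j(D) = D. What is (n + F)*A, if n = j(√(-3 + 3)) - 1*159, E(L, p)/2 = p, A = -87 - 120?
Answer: 23805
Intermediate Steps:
A = -207
E(L, p) = 2*p
F = 44 (F = 2*22 = 44)
n = -159 (n = √(-3 + 3) - 1*159 = √0 - 159 = 0 - 159 = -159)
(n + F)*A = (-159 + 44)*(-207) = -115*(-207) = 23805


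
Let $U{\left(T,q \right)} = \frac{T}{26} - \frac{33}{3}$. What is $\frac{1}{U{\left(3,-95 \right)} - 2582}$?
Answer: $- \frac{26}{67415} \approx -0.00038567$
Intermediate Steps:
$U{\left(T,q \right)} = -11 + \frac{T}{26}$ ($U{\left(T,q \right)} = T \frac{1}{26} - 11 = \frac{T}{26} - 11 = -11 + \frac{T}{26}$)
$\frac{1}{U{\left(3,-95 \right)} - 2582} = \frac{1}{\left(-11 + \frac{1}{26} \cdot 3\right) - 2582} = \frac{1}{\left(-11 + \frac{3}{26}\right) - 2582} = \frac{1}{- \frac{283}{26} - 2582} = \frac{1}{- \frac{67415}{26}} = - \frac{26}{67415}$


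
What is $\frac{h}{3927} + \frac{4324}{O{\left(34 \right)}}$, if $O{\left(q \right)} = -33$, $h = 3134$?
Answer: $- \frac{170474}{1309} \approx -130.23$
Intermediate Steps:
$\frac{h}{3927} + \frac{4324}{O{\left(34 \right)}} = \frac{3134}{3927} + \frac{4324}{-33} = 3134 \cdot \frac{1}{3927} + 4324 \left(- \frac{1}{33}\right) = \frac{3134}{3927} - \frac{4324}{33} = - \frac{170474}{1309}$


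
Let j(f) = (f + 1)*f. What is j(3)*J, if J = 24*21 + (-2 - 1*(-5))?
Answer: 6084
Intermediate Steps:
j(f) = f*(1 + f) (j(f) = (1 + f)*f = f*(1 + f))
J = 507 (J = 504 + (-2 + 5) = 504 + 3 = 507)
j(3)*J = (3*(1 + 3))*507 = (3*4)*507 = 12*507 = 6084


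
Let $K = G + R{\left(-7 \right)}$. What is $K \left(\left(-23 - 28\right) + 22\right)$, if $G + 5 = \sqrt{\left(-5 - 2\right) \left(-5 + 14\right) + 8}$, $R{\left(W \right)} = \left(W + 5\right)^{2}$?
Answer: $29 - 29 i \sqrt{55} \approx 29.0 - 215.07 i$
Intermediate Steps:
$R{\left(W \right)} = \left(5 + W\right)^{2}$
$G = -5 + i \sqrt{55}$ ($G = -5 + \sqrt{\left(-5 - 2\right) \left(-5 + 14\right) + 8} = -5 + \sqrt{\left(-7\right) 9 + 8} = -5 + \sqrt{-63 + 8} = -5 + \sqrt{-55} = -5 + i \sqrt{55} \approx -5.0 + 7.4162 i$)
$K = -1 + i \sqrt{55}$ ($K = \left(-5 + i \sqrt{55}\right) + \left(5 - 7\right)^{2} = \left(-5 + i \sqrt{55}\right) + \left(-2\right)^{2} = \left(-5 + i \sqrt{55}\right) + 4 = -1 + i \sqrt{55} \approx -1.0 + 7.4162 i$)
$K \left(\left(-23 - 28\right) + 22\right) = \left(-1 + i \sqrt{55}\right) \left(\left(-23 - 28\right) + 22\right) = \left(-1 + i \sqrt{55}\right) \left(-51 + 22\right) = \left(-1 + i \sqrt{55}\right) \left(-29\right) = 29 - 29 i \sqrt{55}$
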